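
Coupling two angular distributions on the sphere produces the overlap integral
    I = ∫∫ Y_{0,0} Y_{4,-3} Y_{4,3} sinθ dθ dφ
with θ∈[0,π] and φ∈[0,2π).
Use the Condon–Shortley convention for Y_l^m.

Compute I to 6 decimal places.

-0.282095

Checks pass: Σm=0; 8 even; l₃=4∈[4,4].
(2·0+1)(2·4+1)(2·4+1) = 81
Δ: 0! 0! 8! / 9! → 1/9
sum: t=0:+1/576 = 1/576
3j²(0 4 4; 0 0 0) = Δ·Π!·Σ² = 1/9  (sign +1)
sum: t=0:+1/5040 = 1/5040
3j²(0 4 4; 0 -3 3) = Δ·Π!·Σ² = 1/9  (sign -1)
combine: 4πI² = 81·1/9·1/9 = 1/1
take √, sign -1: I = -0.28209479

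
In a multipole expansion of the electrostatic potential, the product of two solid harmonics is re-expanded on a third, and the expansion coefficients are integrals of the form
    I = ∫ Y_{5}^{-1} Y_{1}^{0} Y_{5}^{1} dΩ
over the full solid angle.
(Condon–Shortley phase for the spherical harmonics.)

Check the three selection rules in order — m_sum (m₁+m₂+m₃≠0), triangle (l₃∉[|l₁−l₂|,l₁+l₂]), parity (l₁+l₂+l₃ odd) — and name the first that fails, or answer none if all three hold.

parity

azimuthal sum: -1 + 0 + 1 = 0  ✓
4 ≤ 5 ≤ 6 (triangle on l)  ✓
L = 5 + 1 + 5 = 11 (odd)  ✗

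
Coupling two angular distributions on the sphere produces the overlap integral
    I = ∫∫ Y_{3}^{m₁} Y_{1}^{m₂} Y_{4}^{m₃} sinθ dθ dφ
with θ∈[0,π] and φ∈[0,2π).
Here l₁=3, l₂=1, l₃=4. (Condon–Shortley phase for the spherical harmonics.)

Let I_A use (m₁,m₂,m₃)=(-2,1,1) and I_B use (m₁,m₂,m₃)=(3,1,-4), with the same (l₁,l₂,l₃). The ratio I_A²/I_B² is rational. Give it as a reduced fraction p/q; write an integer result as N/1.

l's match ⇒ only the (l;m) 3-j factors differ between A and B.
A: triangle coeff Δ(3,1,4) = 1/252; Σ_t [0,0]: t=0:+1/240 = 1/240; (3j)²=1/84 [(3 1 4; -2 1 1)], sign=-1
B: triangle coeff Δ(3,1,4) = 1/252; Σ_t [0,0]: t=0:+1/1440 = 1/1440; (3j)²=1/9 [(3 1 4; 3 1 -4)], sign=+1
I_A²/I_B² = (1/84)/(1/9) = 3/28

3/28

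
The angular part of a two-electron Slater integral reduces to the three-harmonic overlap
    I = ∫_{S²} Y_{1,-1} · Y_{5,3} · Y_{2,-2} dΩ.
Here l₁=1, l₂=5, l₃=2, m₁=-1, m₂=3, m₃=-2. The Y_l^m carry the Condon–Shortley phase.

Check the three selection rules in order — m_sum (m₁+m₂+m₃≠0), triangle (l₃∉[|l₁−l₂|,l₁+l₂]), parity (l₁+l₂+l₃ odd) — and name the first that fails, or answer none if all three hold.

triangle

azimuthal sum: -1 + 3 − 2 = 0  ✓
4 ≤ 2 ≤ 6 (triangle on l)  ✗
L = 1 + 5 + 2 = 8 (even)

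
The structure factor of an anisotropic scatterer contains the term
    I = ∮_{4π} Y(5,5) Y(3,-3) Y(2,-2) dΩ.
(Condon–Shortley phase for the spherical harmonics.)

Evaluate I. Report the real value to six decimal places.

-0.347235

Rules hold: Σm=0, L=10 even, 2≤2≤8.
N = 11·7·5 = 385
Δ = 6!·4!·0!/11! = 1/2310
Racah Σ t=3..3: t=3:−1/144 = -1/144
⇒ 3j(5 3 2; 0 0 0)² = 10/231, sgn -1
Racah Σ t=0..0: t=0:+1/17280 = 1/17280
⇒ 3j(5 3 2; 5 -3 -2)² = 1/11, sgn +1
4πI² = N·(3j₀)²·(3jₘ)² = 50/33
I = -1·√(1.51515/4π) = -0.34723469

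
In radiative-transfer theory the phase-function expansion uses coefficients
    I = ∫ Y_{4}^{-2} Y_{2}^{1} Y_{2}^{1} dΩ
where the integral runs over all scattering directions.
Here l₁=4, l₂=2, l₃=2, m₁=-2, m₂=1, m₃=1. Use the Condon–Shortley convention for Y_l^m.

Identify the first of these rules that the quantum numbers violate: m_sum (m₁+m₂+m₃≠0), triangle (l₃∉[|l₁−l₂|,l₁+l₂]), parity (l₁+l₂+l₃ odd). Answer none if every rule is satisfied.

azimuthal sum: -2 + 1 + 1 = 0  ✓
2 ≤ 2 ≤ 6 (triangle on l)  ✓
L = 4 + 2 + 2 = 8 (even)  ✓

none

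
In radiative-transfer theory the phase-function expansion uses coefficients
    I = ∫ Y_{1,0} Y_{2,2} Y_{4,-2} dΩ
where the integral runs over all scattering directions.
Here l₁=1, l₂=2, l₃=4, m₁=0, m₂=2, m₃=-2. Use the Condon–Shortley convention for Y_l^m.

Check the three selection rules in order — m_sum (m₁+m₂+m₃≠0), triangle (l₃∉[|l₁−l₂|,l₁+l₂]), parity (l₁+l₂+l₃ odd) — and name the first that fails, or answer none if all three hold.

azimuthal sum: 0 + 2 − 2 = 0  ✓
1 ≤ 4 ≤ 3 (triangle on l)  ✗
L = 1 + 2 + 4 = 7 (odd)

triangle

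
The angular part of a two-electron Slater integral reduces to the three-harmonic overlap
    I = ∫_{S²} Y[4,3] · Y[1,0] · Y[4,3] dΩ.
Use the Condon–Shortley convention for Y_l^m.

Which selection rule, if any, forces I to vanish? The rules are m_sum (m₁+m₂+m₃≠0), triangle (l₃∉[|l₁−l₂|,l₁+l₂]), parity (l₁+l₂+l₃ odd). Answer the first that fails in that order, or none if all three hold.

Σmᵢ = 6  ✗
l₃∈[|l₁−l₂|,l₁+l₂]=[3,5], have l₃=4
Σlᵢ = 9 ⇒ odd

m_sum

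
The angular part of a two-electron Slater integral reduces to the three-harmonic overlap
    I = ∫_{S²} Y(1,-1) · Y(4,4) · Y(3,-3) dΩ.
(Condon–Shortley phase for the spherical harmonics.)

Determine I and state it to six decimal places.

m-sum 0 ✓  L=8 even ✓  3≤3≤5 ✓
Π(2lᵢ+1) = 3×9×7 = 189
triangle coeff Δ(1,4,3) = 1/252
Σ_t [1,1]: t=1:−1/36 = -1/36
(3j)²=4/63 [(1 4 3; 0 0 0)], sign=+1
Σ_t [2,2]: t=2:+1/1440 = 1/1440
(3j)²=1/9 [(1 4 3; -1 4 -3)], sign=+1
⇒ 4πI² = 4/3
I = (+1)√(4/3/(4π)) = 0.32573501

0.325735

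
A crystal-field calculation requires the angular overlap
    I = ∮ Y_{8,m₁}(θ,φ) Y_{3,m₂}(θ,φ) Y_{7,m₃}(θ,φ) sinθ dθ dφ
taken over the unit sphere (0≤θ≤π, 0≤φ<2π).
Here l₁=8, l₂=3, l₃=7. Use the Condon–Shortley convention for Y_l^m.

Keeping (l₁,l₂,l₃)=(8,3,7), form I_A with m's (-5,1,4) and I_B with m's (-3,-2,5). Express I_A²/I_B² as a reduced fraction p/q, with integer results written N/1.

Same 8,3,7: normalisation and zero-m 3j drop out of the ratio.
A: Δ: 4! 12! 2! / 19! → 1/5290740; sum: t=2:+1/319334400 t=3:−1/43545600 t=4:+1/104509440 = -59/5748019200; 3j²(8 3 7; -5 1 4) = Δ·Π!·Σ² = 3481/406980  (sign +1)
B: Δ: 4! 12! 2! / 19! → 1/5290740; sum: t=0:+1/958003200 t=1:−1/87091200 = -1/95800320; 3j²(8 3 7; -3 -2 5) = Δ·Π!·Σ² = 1000/88179  (sign -1)
I_A²/I_B² = (3481/406980)/(1000/88179) = 45253/60000

45253/60000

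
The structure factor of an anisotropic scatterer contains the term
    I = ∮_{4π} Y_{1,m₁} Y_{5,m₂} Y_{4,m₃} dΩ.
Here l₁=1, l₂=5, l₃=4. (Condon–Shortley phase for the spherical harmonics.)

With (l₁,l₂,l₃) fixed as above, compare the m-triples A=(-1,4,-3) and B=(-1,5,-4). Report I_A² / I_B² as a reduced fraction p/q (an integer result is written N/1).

Same 1,5,4: normalisation and zero-m 3j drop out of the ratio.
A: Δ: 2! 0! 8! / 11! → 1/495; sum: t=2:+1/10080 = 1/10080; 3j²(1 5 4; -1 4 -3) = Δ·Π!·Σ² = 4/55  (sign -1)
B: Δ: 2! 0! 8! / 11! → 1/495; sum: t=2:+1/80640 = 1/80640; 3j²(1 5 4; -1 5 -4) = Δ·Π!·Σ² = 1/11  (sign +1)
I_A²/I_B² = (4/55)/(1/11) = 4/5

4/5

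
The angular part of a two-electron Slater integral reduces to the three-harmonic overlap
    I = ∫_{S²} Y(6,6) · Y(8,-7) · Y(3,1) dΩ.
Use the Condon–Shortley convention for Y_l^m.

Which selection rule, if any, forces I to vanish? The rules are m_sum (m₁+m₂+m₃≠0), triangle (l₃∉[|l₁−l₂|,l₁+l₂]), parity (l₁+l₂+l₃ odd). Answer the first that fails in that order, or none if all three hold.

Σmᵢ = 0  ✓
l₃∈[|l₁−l₂|,l₁+l₂]=[2,14], have l₃=3  ✓
Σlᵢ = 17 ⇒ odd  ✗

parity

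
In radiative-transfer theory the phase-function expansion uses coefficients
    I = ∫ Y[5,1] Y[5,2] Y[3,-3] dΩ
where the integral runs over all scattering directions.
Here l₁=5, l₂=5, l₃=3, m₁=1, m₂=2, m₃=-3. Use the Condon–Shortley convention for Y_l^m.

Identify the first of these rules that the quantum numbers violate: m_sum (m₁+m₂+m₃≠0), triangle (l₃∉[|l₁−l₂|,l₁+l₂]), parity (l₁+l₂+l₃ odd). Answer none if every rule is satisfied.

parity

Σmᵢ = 0  ✓
l₃∈[|l₁−l₂|,l₁+l₂]=[0,10], have l₃=3  ✓
Σlᵢ = 13 ⇒ odd  ✗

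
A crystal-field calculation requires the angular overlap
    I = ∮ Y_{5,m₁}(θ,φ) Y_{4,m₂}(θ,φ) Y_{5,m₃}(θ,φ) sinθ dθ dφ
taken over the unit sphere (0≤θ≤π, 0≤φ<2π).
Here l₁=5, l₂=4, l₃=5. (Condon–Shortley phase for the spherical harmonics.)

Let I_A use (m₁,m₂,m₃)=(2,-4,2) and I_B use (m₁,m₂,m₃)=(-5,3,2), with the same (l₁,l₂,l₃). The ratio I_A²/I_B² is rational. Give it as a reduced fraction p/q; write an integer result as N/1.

l's match ⇒ only the (l;m) 3-j factors differ between A and B.
A: triangle coeff Δ(5,4,5) = 1/3153150; Σ_t [0,0]: t=0:+1/20736 = 1/20736; (3j)²=35/1287 [(5 4 5; 2 -4 2)], sign=-1
B: triangle coeff Δ(5,4,5) = 1/3153150; Σ_t [4,4]: t=4:+1/103680 = 1/103680; (3j)²=7/429 [(5 4 5; -5 3 2)], sign=-1
I_A²/I_B² = (35/1287)/(7/429) = 5/3

5/3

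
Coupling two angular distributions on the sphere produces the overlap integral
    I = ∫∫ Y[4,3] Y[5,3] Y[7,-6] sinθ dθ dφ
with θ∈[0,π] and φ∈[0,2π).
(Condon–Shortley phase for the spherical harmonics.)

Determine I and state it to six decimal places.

Rules hold: Σm=0, L=16 even, 1≤7≤9.
N = 9·11·15 = 1485
Δ = 2!·6!·8!/17! = 1/6126120
Racah Σ t=0..2: t=0:+1/69120 t=1:−1/20736 t=2:+1/69120 = -1/51840
⇒ 3j(4 5 7; 0 0 0)² = 280/21879, sgn +1
Racah Σ t=0..1: t=0:+1/9676800 t=1:−1/3628800 = -1/5806080
⇒ 3j(4 5 7; 3 3 -6)² = 5/408, sgn +1
4πI² = N·(3j₀)²·(3jₘ)² = 875/3757
I = +1·√(0.232899/4π) = 0.13613773

0.136138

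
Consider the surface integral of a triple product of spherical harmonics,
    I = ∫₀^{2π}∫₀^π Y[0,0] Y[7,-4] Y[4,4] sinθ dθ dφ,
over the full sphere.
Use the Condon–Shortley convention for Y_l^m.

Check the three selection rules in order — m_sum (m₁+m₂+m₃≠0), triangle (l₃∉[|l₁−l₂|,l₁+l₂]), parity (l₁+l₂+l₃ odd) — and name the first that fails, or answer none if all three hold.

triangle

m₁+m₂+m₃ = 0 − 4 + 4 = 0  ✓
triangle: |0−7|=7 ≤ l₃=4 ≤ 0+7=7  ✗
parity: l₁+l₂+l₃ = 11 is odd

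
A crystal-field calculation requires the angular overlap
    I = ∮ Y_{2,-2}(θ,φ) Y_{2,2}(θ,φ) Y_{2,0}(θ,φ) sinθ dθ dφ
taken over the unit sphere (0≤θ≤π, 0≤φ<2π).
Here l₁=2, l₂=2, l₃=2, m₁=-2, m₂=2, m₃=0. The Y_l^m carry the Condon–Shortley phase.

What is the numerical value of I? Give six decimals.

Rules hold: Σm=0, L=6 even, 0≤2≤4.
N = 5·5·5 = 125
Δ = 2!·2!·2!/7! = 1/630
Racah Σ t=0..2: t=0:+1/8 t=1:−1/1 t=2:+1/8 = -3/4
⇒ 3j(2 2 2; 0 0 0)² = 2/35, sgn -1
Racah Σ t=2..2: t=2:+1/8 = 1/8
⇒ 3j(2 2 2; -2 2 0)² = 2/35, sgn +1
4πI² = N·(3j₀)²·(3jₘ)² = 20/49
I = -1·√(0.408163/4π) = -0.18022375

-0.180224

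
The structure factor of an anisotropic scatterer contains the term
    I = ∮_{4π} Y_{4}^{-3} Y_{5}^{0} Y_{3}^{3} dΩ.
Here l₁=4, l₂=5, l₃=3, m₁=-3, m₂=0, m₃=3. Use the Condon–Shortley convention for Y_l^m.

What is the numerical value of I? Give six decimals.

-0.098140

Checks pass: Σm=0; 12 even; l₃=3∈[1,9].
(2·4+1)(2·5+1)(2·3+1) = 693
Δ: 6! 2! 4! / 13! → 1/180180
sum: t=2:+1/576 t=3:−1/144 t=4:+1/576 = -1/288
3j²(4 5 3; 0 0 0) = Δ·Π!·Σ² = 20/1001  (sign +1)
sum: t=5:−1/5760 = -1/5760
3j²(4 5 3; -3 0 3) = Δ·Π!·Σ² = 5/572  (sign -1)
combine: 4πI² = 693·20/1001·5/572 = 225/1859
take √, sign -1: I = -0.09814013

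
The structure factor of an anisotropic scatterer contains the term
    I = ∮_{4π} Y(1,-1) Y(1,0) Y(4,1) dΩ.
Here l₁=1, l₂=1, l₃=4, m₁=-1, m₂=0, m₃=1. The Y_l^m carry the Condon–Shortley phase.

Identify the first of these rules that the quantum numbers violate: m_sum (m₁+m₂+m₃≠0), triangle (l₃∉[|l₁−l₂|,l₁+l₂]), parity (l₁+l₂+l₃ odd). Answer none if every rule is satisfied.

triangle

azimuthal sum: -1 + 0 + 1 = 0  ✓
0 ≤ 4 ≤ 2 (triangle on l)  ✗
L = 1 + 1 + 4 = 6 (even)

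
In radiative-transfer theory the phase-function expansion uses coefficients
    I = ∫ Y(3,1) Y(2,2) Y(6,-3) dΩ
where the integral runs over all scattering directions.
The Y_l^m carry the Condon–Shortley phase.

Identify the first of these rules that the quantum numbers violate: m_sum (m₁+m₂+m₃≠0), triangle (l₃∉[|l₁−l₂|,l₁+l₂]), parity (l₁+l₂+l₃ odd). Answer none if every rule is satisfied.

azimuthal sum: 1 + 2 − 3 = 0  ✓
1 ≤ 6 ≤ 5 (triangle on l)  ✗
L = 3 + 2 + 6 = 11 (odd)

triangle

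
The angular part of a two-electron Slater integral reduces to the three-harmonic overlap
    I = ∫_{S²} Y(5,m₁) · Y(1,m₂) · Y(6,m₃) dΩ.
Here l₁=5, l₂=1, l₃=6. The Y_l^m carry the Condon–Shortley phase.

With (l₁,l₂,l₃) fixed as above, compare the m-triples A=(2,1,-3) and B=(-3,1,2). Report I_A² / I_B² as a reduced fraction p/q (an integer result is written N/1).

6/1

Same 5,1,6: normalisation and zero-m 3j drop out of the ratio.
A: Δ: 0! 10! 2! / 13! → 1/858; sum: t=0:+1/60480 = 1/60480; 3j²(5 1 6; 2 1 -3) = Δ·Π!·Σ² = 6/143  (sign -1)
B: Δ: 0! 10! 2! / 13! → 1/858; sum: t=0:+1/161280 = 1/161280; 3j²(5 1 6; -3 1 2) = Δ·Π!·Σ² = 1/143  (sign +1)
I_A²/I_B² = (6/143)/(1/143) = 6/1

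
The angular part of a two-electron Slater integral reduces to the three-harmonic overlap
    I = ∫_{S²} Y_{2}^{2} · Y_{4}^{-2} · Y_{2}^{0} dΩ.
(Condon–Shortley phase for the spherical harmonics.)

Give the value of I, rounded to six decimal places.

0.156078

m-sum 0 ✓  L=8 even ✓  2≤2≤6 ✓
Π(2lᵢ+1) = 5×9×5 = 225
triangle coeff Δ(2,4,2) = 1/630
Σ_t [2,2]: t=2:+1/16 = 1/16
(3j)²=2/35 [(2 4 2; 0 0 0)], sign=+1
Σ_t [0,0]: t=0:+1/96 = 1/96
(3j)²=1/42 [(2 4 2; 2 -2 0)], sign=+1
⇒ 4πI² = 15/49
I = (+1)√(15/49/(4π)) = 0.15607835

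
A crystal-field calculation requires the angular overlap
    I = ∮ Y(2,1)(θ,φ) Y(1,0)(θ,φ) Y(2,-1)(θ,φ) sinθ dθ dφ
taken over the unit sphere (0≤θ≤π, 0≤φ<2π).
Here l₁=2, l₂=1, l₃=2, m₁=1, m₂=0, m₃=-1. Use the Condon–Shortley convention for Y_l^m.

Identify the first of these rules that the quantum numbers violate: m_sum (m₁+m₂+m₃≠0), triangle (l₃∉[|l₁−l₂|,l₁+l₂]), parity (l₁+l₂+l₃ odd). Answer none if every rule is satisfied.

Σmᵢ = 0  ✓
l₃∈[|l₁−l₂|,l₁+l₂]=[1,3], have l₃=2  ✓
Σlᵢ = 5 ⇒ odd  ✗

parity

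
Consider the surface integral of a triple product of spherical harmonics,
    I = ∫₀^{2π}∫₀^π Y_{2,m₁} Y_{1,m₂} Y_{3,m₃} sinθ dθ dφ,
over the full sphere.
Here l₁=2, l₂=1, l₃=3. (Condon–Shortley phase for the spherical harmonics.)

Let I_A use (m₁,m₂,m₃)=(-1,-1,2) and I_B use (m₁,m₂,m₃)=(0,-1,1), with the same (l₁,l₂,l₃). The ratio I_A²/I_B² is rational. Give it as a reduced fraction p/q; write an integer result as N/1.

Same 2,1,3: normalisation and zero-m 3j drop out of the ratio.
A: Δ: 0! 4! 2! / 7! → 1/105; sum: t=0:+1/12 = 1/12; 3j²(2 1 3; -1 -1 2) = Δ·Π!·Σ² = 2/21  (sign -1)
B: Δ: 0! 4! 2! / 7! → 1/105; sum: t=0:+1/8 = 1/8; 3j²(2 1 3; 0 -1 1) = Δ·Π!·Σ² = 2/35  (sign +1)
I_A²/I_B² = (2/21)/(2/35) = 5/3

5/3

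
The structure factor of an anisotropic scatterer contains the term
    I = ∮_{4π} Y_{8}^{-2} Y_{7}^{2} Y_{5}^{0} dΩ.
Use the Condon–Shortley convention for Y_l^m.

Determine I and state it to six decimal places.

0.020044

Checks pass: Σm=0; 20 even; l₃=5∈[1,15].
(2·8+1)(2·7+1)(2·5+1) = 2805
Δ: 10! 6! 4! / 21! → 1/814773960
sum: t=3:−1/87091200 t=4:+1/4976640 t=5:−1/2073600 t=6:+1/4976640 t=7:−1/87091200 = -1/9676800
3j²(8 7 5; 0 0 0) = Δ·Π!·Σ² = 360/46189  (sign +1)
sum: t=5:−1/41472000 t=6:+1/4976640 t=7:−1/4354560 t=8:+1/23224320 t=9:−1/1045094400 = -1/93312000
3j²(8 7 5; -2 2 0) = Δ·Π!·Σ² = 32/138567  (sign +1)
combine: 4πI² = 2805·360/46189·32/138567 = 57600/11408683
take √, sign +1: I = 0.02004419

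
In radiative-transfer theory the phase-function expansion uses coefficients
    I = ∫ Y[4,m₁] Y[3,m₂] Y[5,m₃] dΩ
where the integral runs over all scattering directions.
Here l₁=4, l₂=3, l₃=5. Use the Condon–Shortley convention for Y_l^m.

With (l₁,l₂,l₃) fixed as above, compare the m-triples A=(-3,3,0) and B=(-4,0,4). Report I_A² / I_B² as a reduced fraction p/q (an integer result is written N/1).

l's match ⇒ only the (l;m) 3-j factors differ between A and B.
A: triangle coeff Δ(4,3,5) = 1/180180; Σ_t [2,2]: t=2:+1/5760 = 1/5760; (3j)²=5/572 [(4 3 5; -3 3 0)], sign=-1
B: triangle coeff Δ(4,3,5) = 1/180180; Σ_t [2,2]: t=2:+1/8640 = 1/8640; (3j)²=28/715 [(4 3 5; -4 0 4)], sign=-1
I_A²/I_B² = (5/572)/(28/715) = 25/112

25/112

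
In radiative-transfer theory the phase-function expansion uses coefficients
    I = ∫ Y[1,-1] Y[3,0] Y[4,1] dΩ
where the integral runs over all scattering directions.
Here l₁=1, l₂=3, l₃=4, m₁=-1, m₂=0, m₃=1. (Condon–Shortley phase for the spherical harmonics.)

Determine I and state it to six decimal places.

-0.194664

Checks pass: Σm=0; 8 even; l₃=4∈[2,4].
(2·1+1)(2·3+1)(2·4+1) = 189
Δ: 0! 2! 6! / 9! → 1/252
sum: t=0:+1/36 = 1/36
3j²(1 3 4; 0 0 0) = Δ·Π!·Σ² = 4/63  (sign +1)
sum: t=0:+1/72 = 1/72
3j²(1 3 4; -1 0 1) = Δ·Π!·Σ² = 5/126  (sign -1)
combine: 4πI² = 189·4/63·5/126 = 10/21
take √, sign -1: I = -0.19466390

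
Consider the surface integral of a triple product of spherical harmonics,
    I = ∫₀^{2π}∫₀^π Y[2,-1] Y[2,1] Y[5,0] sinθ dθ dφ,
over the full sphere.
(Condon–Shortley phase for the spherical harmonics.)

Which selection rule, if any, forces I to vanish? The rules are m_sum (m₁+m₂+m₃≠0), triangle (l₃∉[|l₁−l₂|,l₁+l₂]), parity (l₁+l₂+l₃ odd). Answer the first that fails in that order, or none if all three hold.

triangle

Σmᵢ = 0  ✓
l₃∈[|l₁−l₂|,l₁+l₂]=[0,4], have l₃=5  ✗
Σlᵢ = 9 ⇒ odd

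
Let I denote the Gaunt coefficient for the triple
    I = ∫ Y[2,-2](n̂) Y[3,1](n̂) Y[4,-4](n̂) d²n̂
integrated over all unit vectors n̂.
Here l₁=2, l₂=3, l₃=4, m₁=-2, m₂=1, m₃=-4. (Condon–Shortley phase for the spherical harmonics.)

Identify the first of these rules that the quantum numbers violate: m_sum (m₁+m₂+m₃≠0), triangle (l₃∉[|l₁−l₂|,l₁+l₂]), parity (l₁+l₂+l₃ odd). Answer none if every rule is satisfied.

m_sum

m₁+m₂+m₃ = -2 + 1 − 4 = -5  ✗
triangle: |2−3|=1 ≤ l₃=4 ≤ 2+3=5
parity: l₁+l₂+l₃ = 9 is odd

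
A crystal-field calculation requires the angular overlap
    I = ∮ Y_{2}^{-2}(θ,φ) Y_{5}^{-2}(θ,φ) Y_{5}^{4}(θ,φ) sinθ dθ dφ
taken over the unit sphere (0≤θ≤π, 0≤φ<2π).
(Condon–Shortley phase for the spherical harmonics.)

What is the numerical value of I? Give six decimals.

-0.137240

m-sum 0 ✓  L=12 even ✓  3≤5≤7 ✓
Π(2lᵢ+1) = 5×11×11 = 605
triangle coeff Δ(2,5,5) = 1/38610
Σ_t [0,2]: t=0:+1/2880 t=1:−1/576 t=2:+1/2880 = -1/960
(3j)²=10/429 [(2 5 5; 0 0 0)], sign=+1
Σ_t [2,2]: t=2:+1/20160 = 1/20160
(3j)²=12/715 [(2 5 5; -2 -2 4)], sign=-1
⇒ 4πI² = 40/169
I = (-1)√(40/169/(4π)) = -0.13724032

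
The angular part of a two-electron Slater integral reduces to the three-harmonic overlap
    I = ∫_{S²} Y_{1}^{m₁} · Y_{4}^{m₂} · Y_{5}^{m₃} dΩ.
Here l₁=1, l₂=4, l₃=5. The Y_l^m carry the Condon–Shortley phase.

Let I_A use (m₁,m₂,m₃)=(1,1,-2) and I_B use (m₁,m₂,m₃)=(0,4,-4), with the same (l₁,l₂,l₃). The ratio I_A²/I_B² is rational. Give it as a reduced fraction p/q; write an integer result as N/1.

l's match ⇒ only the (l;m) 3-j factors differ between A and B.
A: triangle coeff Δ(1,4,5) = 1/495; Σ_t [0,0]: t=0:+1/1440 = 1/1440; (3j)²=7/165 [(1 4 5; 1 1 -2)], sign=-1
B: triangle coeff Δ(1,4,5) = 1/495; Σ_t [0,0]: t=0:+1/40320 = 1/40320; (3j)²=1/55 [(1 4 5; 0 4 -4)], sign=-1
I_A²/I_B² = (7/165)/(1/55) = 7/3

7/3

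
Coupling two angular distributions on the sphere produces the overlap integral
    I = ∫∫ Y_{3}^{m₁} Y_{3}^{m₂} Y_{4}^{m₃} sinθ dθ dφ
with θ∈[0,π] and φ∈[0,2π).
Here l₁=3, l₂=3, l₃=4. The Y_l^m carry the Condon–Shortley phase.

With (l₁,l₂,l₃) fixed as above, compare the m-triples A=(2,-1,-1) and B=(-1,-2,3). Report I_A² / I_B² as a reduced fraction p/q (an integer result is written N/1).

16/7

l's match ⇒ only the (l;m) 3-j factors differ between A and B.
A: triangle coeff Δ(3,3,4) = 1/34650; Σ_t [0,1]: t=0:+1/48 t=1:−1/144 = 1/72; (3j)²=16/693 [(3 3 4; 2 -1 -1)], sign=-1
B: triangle coeff Δ(3,3,4) = 1/34650; Σ_t [0,1]: t=0:+1/288 t=1:−1/144 = -1/288; (3j)²=1/99 [(3 3 4; -1 -2 3)], sign=+1
I_A²/I_B² = (16/693)/(1/99) = 16/7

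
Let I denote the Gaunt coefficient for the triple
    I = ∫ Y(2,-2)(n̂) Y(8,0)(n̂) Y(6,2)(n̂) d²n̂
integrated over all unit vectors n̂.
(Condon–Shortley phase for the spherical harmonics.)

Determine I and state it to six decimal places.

0.071001

m-sum 0 ✓  L=16 even ✓  6≤6≤10 ✓
Π(2lᵢ+1) = 5×17×13 = 1105
triangle coeff Δ(2,8,6) = 1/30940
Σ_t [2,2]: t=2:+1/2073600 = 1/2073600
(3j)²=28/1105 [(2 8 6; 0 0 0)], sign=+1
Σ_t [4,4]: t=4:+1/23224320 = 1/23224320
(3j)²=1/442 [(2 8 6; -2 0 2)], sign=+1
⇒ 4πI² = 14/221
I = (+1)√(14/221/(4π)) = 0.07100075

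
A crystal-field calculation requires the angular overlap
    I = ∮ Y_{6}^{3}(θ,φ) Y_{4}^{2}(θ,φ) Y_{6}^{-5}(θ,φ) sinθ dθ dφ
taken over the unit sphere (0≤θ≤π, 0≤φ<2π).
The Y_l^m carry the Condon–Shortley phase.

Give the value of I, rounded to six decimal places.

m-sum 0 ✓  L=16 even ✓  2≤6≤10 ✓
Π(2lᵢ+1) = 13×9×13 = 1521
triangle coeff Δ(6,4,6) = 1/15315300
Σ_t [0,4]: t=0:+1/829440 t=1:−1/25920 t=2:+1/9216 t=3:−1/25920 t=4:+1/829440 = 7/207360
(3j)²=28/2431 [(6 4 6; 0 0 0)], sign=+1
Σ_t [2,3]: t=2:+1/483840 t=3:−1/1451520 = 1/725760
(3j)²=24/1547 [(6 4 6; 3 2 -5)], sign=-1
⇒ 4πI² = 864/3179
I = (-1)√(864/3179/(4π)) = -0.14706410

-0.147064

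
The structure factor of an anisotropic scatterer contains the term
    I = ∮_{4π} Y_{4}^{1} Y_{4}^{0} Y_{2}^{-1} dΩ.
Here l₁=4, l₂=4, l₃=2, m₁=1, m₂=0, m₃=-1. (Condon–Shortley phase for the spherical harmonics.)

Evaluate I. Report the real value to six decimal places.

-0.044869

Rules hold: Σm=0, L=10 even, 0≤2≤8.
N = 9·9·5 = 405
Δ = 6!·2!·2!/11! = 1/13860
Racah Σ t=2..4: t=2:+1/192 t=3:−1/36 t=4:+1/192 = -5/288
⇒ 3j(4 4 2; 0 0 0)² = 20/693, sgn -1
Racah Σ t=2..3: t=2:+1/96 t=3:−1/72 = -1/288
⇒ 3j(4 4 2; 1 0 -1)² = 1/462, sgn +1
4πI² = N·(3j₀)²·(3jₘ)² = 150/5929
I = -1·√(0.0252994/4π) = -0.04486937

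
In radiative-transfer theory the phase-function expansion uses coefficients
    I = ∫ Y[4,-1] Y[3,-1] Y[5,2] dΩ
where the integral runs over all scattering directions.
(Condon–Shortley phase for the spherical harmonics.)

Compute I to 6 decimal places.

0.148044

Rules hold: Σm=0, L=12 even, 1≤5≤7.
N = 9·7·11 = 693
Δ = 2!·6!·4!/13! = 1/180180
Racah Σ t=0..2: t=0:+1/576 t=1:−1/144 t=2:+1/576 = -1/288
⇒ 3j(4 3 5; 0 0 0)² = 20/1001, sgn +1
Racah Σ t=0..2: t=0:+1/960 t=1:−1/288 t=2:+1/1728 = -1/540
⇒ 3j(4 3 5; -1 -1 2)² = 128/6435, sgn +1
4πI² = N·(3j₀)²·(3jₘ)² = 512/1859
I = +1·√(0.275417/4π) = 0.14804384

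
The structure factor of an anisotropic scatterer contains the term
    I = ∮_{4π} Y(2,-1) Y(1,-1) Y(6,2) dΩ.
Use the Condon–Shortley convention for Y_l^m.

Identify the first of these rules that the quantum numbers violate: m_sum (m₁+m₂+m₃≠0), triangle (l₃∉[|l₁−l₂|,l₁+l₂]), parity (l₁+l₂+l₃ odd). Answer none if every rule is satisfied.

azimuthal sum: -1 − 1 + 2 = 0  ✓
1 ≤ 6 ≤ 3 (triangle on l)  ✗
L = 2 + 1 + 6 = 9 (odd)

triangle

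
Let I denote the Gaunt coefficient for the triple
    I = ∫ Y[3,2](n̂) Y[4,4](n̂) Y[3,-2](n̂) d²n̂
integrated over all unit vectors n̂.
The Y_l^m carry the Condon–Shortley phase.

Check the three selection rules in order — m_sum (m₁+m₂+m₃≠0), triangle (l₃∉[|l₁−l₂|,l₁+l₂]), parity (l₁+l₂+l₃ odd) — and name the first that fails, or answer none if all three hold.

Σmᵢ = 4  ✗
l₃∈[|l₁−l₂|,l₁+l₂]=[1,7], have l₃=3
Σlᵢ = 10 ⇒ even

m_sum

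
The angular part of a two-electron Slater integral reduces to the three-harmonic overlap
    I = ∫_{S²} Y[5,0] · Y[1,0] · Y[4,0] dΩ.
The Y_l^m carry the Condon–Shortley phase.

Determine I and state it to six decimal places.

m-sum 0 ✓  L=10 even ✓  4≤4≤6 ✓
Π(2lᵢ+1) = 11×3×9 = 297
triangle coeff Δ(5,1,4) = 1/495
Σ_t [1,1]: t=1:−1/576 = -1/576
(3j)²=5/99 [(5 1 4; 0 0 0)], sign=-1
(m-triple is (0,0,0) — same symbol as above.)
⇒ 4πI² = 25/33
I = (+1)√(25/33/(4π)) = 0.24553200

0.245532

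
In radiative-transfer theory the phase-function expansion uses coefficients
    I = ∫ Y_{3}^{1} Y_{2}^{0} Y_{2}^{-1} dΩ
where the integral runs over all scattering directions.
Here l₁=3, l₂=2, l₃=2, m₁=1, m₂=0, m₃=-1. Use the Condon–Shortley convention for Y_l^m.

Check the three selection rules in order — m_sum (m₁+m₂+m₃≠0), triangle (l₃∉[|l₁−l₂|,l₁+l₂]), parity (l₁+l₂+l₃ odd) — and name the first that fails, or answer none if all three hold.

Σmᵢ = 0  ✓
l₃∈[|l₁−l₂|,l₁+l₂]=[1,5], have l₃=2  ✓
Σlᵢ = 7 ⇒ odd  ✗

parity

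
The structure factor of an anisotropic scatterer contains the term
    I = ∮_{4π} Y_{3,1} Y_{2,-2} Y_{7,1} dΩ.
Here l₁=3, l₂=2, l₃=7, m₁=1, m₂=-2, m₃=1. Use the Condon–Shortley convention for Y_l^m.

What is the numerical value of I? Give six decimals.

|3−2|≤7≤3+2 violated ⇒ I = 0

0.000000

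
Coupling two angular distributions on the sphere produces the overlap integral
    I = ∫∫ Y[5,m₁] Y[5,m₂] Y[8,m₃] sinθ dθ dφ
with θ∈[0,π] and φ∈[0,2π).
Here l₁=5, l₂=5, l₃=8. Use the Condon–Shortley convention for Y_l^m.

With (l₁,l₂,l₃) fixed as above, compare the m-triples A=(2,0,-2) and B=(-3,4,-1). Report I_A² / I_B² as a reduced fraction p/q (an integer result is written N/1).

75/1352

Same 5,5,8: normalisation and zero-m 3j drop out of the ratio.
A: Δ: 2! 8! 8! / 19! → 1/37413090; sum: t=0:+1/1036800 t=1:−1/829440 t=2:+1/7257600 = -1/9676800; 3j²(5 5 8; 2 0 -2) = Δ·Π!·Σ² = 15/46189  (sign -1)
B: Δ: 2! 8! 8! / 19! → 1/37413090; sum: t=1:−1/203212800 t=2:+1/14515200 = 13/203212800; 3j²(5 5 8; -3 4 -1) = Δ·Π!·Σ² = 104/17765  (sign -1)
I_A²/I_B² = (15/46189)/(104/17765) = 75/1352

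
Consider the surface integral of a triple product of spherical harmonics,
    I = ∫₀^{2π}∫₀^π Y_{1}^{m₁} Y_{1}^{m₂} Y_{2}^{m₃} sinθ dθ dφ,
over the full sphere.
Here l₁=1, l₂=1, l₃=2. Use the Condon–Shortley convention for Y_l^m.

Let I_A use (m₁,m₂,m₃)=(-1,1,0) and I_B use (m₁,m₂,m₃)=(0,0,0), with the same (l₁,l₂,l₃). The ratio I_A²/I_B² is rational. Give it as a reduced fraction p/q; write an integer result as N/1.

Shared (l₁,l₂,l₃)=(1,1,2): N and (l;000)² cancel in I_A²/I_B².
A: Δ = 0!·2!·2!/5! = 1/30; Racah Σ t=0..0: t=0:+1/4 = 1/4; ⇒ 3j(1 1 2; -1 1 0)² = 1/30, sgn +1
B: Δ = 0!·2!·2!/5! = 1/30; Racah Σ t=0..0: t=0:+1/1 = 1/1; ⇒ 3j(1 1 2; 0 0 0)² = 2/15, sgn +1
I_A²/I_B² = (1/30)/(2/15) = 1/4

1/4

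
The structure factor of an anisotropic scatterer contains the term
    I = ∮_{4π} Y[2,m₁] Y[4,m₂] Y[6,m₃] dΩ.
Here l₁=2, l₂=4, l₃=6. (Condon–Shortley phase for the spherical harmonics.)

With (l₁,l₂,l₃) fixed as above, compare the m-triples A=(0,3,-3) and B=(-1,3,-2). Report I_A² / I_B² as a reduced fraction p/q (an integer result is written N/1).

27/8

l's match ⇒ only the (l;m) 3-j factors differ between A and B.
A: triangle coeff Δ(2,4,6) = 1/6435; Σ_t [0,0]: t=0:+1/20160 = 1/20160; (3j)²=12/715 [(2 4 6; 0 3 -3)], sign=-1
B: triangle coeff Δ(2,4,6) = 1/6435; Σ_t [0,0]: t=0:+1/30240 = 1/30240; (3j)²=32/6435 [(2 4 6; -1 3 -2)], sign=+1
I_A²/I_B² = (12/715)/(32/6435) = 27/8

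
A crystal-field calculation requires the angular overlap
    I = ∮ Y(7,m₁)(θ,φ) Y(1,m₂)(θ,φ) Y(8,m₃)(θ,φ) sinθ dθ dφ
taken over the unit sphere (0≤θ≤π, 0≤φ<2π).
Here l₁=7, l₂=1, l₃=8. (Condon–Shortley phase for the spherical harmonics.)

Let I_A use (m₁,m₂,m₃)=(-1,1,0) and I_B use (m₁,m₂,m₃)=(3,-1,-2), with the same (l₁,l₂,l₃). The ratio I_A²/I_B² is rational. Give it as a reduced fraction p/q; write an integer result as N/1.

28/15

Shared (l₁,l₂,l₃)=(7,1,8): N and (l;000)² cancel in I_A²/I_B².
A: Δ = 0!·14!·2!/17! = 1/2040; Racah Σ t=0..0: t=0:+1/58060800 = 1/58060800; ⇒ 3j(7 1 8; -1 1 0)² = 7/510, sgn +1
B: Δ = 0!·14!·2!/17! = 1/2040; Racah Σ t=0..0: t=0:+1/174182400 = 1/174182400; ⇒ 3j(7 1 8; 3 -1 -2)² = 1/136, sgn +1
I_A²/I_B² = (7/510)/(1/136) = 28/15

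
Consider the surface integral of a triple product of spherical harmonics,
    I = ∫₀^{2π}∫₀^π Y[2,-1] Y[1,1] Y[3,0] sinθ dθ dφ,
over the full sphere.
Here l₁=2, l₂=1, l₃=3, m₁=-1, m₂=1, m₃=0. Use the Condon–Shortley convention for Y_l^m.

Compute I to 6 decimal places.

Rules hold: Σm=0, L=6 even, 1≤3≤3.
N = 5·3·7 = 105
Δ = 0!·4!·2!/7! = 1/105
Racah Σ t=0..0: t=0:+1/4 = 1/4
⇒ 3j(2 1 3; 0 0 0)² = 3/35, sgn -1
Racah Σ t=0..0: t=0:+1/12 = 1/12
⇒ 3j(2 1 3; -1 1 0)² = 1/35, sgn -1
4πI² = N·(3j₀)²·(3jₘ)² = 9/35
I = +1·√(0.257143/4π) = 0.14304817

0.143048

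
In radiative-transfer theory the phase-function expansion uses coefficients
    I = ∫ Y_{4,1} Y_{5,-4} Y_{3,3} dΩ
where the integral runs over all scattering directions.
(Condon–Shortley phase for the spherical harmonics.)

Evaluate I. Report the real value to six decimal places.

-0.186208

m-sum 0 ✓  L=12 even ✓  1≤3≤9 ✓
Π(2lᵢ+1) = 9×11×7 = 693
triangle coeff Δ(4,5,3) = 1/180180
Σ_t [2,4]: t=2:+1/576 t=3:−1/144 t=4:+1/576 = -1/288
(3j)²=20/1001 [(4 5 3; 0 0 0)], sign=+1
Σ_t [1,1]: t=1:−1/5760 = -1/5760
(3j)²=9/286 [(4 5 3; 1 -4 3)], sign=-1
⇒ 4πI² = 810/1859
I = (-1)√(810/1859/(4π)) = -0.18620781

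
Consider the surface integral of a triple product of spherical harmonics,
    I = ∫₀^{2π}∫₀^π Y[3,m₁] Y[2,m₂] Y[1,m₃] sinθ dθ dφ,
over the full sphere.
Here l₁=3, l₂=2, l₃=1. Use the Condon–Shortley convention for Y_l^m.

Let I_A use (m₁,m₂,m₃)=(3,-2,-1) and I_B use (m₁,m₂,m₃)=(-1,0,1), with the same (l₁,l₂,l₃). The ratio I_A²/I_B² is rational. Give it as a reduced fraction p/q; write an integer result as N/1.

5/2

l's match ⇒ only the (l;m) 3-j factors differ between A and B.
A: triangle coeff Δ(3,2,1) = 1/105; Σ_t [0,0]: t=0:+1/48 = 1/48; (3j)²=1/7 [(3 2 1; 3 -2 -1)], sign=+1
B: triangle coeff Δ(3,2,1) = 1/105; Σ_t [2,2]: t=2:+1/8 = 1/8; (3j)²=2/35 [(3 2 1; -1 0 1)], sign=+1
I_A²/I_B² = (1/7)/(2/35) = 5/2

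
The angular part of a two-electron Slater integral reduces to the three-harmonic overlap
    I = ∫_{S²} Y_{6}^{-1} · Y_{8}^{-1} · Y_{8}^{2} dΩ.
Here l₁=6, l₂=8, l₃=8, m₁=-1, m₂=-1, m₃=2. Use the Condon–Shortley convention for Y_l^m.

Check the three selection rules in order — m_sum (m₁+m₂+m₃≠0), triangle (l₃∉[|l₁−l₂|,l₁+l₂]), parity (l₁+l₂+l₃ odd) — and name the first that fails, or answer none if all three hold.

none

m₁+m₂+m₃ = -1 − 1 + 2 = 0  ✓
triangle: |6−8|=2 ≤ l₃=8 ≤ 6+8=14  ✓
parity: l₁+l₂+l₃ = 22 is even  ✓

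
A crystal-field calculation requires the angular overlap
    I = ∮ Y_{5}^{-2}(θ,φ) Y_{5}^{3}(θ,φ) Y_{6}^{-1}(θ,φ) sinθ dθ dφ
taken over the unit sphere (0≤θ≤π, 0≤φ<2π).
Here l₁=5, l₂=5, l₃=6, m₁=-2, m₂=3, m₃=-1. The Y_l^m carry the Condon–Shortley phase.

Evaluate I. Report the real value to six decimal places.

0.016235

Rules hold: Σm=0, L=16 even, 0≤6≤10.
N = 11·11·13 = 1573
Δ = 4!·6!·6!/17! = 1/28588560
Racah Σ t=0..4: t=0:+1/345600 t=1:−1/13824 t=2:+1/5184 t=3:−1/13824 t=4:+1/345600 = 7/129600
⇒ 3j(5 5 6; 0 0 0)² = 80/7293, sgn +1
Racah Σ t=2..4: t=2:+1/345600 t=3:−1/34560 t=4:+1/41472 = -1/518400
⇒ 3j(5 5 6; -2 3 -1)² = 7/36465, sgn +1
4πI² = N·(3j₀)²·(3jₘ)² = 112/33813
I = +1·√(0.00331234/4π) = 0.01623537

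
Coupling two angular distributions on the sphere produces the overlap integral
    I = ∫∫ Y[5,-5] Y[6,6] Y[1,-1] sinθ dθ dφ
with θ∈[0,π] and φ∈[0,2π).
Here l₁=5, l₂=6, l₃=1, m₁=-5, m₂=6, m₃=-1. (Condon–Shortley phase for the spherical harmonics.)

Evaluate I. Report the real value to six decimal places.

0.331940

m-sum 0 ✓  L=12 even ✓  1≤1≤11 ✓
Π(2lᵢ+1) = 11×13×3 = 429
triangle coeff Δ(5,6,1) = 1/858
Σ_t [5,5]: t=5:−1/14400 = -1/14400
(3j)²=6/143 [(5 6 1; 0 0 0)], sign=+1
Σ_t [10,10]: t=10:+1/7257600 = 1/7257600
(3j)²=1/13 [(5 6 1; -5 6 -1)], sign=+1
⇒ 4πI² = 18/13
I = (+1)√(18/13/(4π)) = 0.33194004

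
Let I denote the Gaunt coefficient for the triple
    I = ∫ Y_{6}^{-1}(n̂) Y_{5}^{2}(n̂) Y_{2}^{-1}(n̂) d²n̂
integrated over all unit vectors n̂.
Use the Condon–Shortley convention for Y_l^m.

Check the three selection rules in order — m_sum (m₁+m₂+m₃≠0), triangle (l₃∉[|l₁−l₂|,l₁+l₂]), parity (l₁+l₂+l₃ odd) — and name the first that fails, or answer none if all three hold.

azimuthal sum: -1 + 2 − 1 = 0  ✓
1 ≤ 2 ≤ 11 (triangle on l)  ✓
L = 6 + 5 + 2 = 13 (odd)  ✗

parity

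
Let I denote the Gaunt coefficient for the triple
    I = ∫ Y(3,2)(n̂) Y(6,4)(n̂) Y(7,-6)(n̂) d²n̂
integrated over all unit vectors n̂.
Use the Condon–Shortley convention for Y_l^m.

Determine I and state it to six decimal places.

0.183421

m-sum 0 ✓  L=16 even ✓  3≤7≤9 ✓
Π(2lᵢ+1) = 7×13×15 = 1365
triangle coeff Δ(3,6,7) = 1/2042040
Σ_t [0,2]: t=0:+1/207360 t=1:−1/57600 t=2:+1/207360 = -1/129600
(3j)²=168/12155 [(3 6 7; 0 0 0)], sign=+1
Σ_t [0,1]: t=0:+1/43545600 t=1:−1/8709120 = -1/10886400
(3j)²=8/357 [(3 6 7; 2 4 -6)], sign=+1
⇒ 4πI² = 1344/3179
I = (+1)√(1344/3179/(4π)) = 0.18342116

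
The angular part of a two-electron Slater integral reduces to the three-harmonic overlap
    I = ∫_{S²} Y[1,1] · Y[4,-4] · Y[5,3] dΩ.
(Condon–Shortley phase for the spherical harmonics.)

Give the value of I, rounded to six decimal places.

Checks pass: Σm=0; 10 even; l₃=5∈[3,5].
(2·1+1)(2·4+1)(2·5+1) = 297
Δ: 0! 2! 8! / 11! → 1/495
sum: t=0:+1/576 = 1/576
3j²(1 4 5; 0 0 0) = Δ·Π!·Σ² = 5/99  (sign -1)
sum: t=0:+1/80640 = 1/80640
3j²(1 4 5; 1 -4 3) = Δ·Π!·Σ² = 1/495  (sign +1)
combine: 4πI² = 297·5/99·1/495 = 1/33
take √, sign -1: I = -0.04910640

-0.049106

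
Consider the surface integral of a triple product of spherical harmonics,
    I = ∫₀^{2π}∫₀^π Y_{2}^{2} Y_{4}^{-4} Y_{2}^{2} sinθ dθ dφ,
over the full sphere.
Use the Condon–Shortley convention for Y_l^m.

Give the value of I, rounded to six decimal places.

m-sum 0 ✓  L=8 even ✓  2≤2≤6 ✓
Π(2lᵢ+1) = 5×9×5 = 225
triangle coeff Δ(2,4,2) = 1/630
Σ_t [2,2]: t=2:+1/16 = 1/16
(3j)²=2/35 [(2 4 2; 0 0 0)], sign=+1
Σ_t [0,0]: t=0:+1/576 = 1/576
(3j)²=1/9 [(2 4 2; 2 -4 2)], sign=+1
⇒ 4πI² = 10/7
I = (+1)√(10/7/(4π)) = 0.33716777

0.337168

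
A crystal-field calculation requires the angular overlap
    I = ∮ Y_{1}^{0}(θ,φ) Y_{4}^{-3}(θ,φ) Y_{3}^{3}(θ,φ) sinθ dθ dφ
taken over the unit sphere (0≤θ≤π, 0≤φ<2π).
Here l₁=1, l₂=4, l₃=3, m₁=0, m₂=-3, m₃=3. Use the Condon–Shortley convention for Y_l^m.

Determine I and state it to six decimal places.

-0.162868

Checks pass: Σm=0; 8 even; l₃=3∈[3,5].
(2·1+1)(2·4+1)(2·3+1) = 189
Δ: 2! 0! 6! / 9! → 1/252
sum: t=1:−1/36 = -1/36
3j²(1 4 3; 0 0 0) = Δ·Π!·Σ² = 4/63  (sign +1)
sum: t=1:−1/720 = -1/720
3j²(1 4 3; 0 -3 3) = Δ·Π!·Σ² = 1/36  (sign -1)
combine: 4πI² = 189·4/63·1/36 = 1/3
take √, sign -1: I = -0.16286750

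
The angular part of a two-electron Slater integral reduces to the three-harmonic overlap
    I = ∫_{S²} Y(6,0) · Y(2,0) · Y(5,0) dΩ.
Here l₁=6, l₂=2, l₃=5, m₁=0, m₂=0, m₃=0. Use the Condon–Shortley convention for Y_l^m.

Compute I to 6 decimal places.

l₁+l₂+l₃=13 is odd: 3j(l;000)=0 ⇒ I=0

0.000000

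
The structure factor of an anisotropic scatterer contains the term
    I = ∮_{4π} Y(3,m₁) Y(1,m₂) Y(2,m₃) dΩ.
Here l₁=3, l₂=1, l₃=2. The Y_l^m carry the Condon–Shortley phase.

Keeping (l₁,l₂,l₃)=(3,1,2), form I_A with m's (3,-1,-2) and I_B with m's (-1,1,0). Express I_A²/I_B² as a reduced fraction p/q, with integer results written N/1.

5/2

Same 3,1,2: normalisation and zero-m 3j drop out of the ratio.
A: Δ: 2! 4! 0! / 7! → 1/105; sum: t=0:+1/48 = 1/48; 3j²(3 1 2; 3 -1 -2) = Δ·Π!·Σ² = 1/7  (sign +1)
B: Δ: 2! 4! 0! / 7! → 1/105; sum: t=2:+1/8 = 1/8; 3j²(3 1 2; -1 1 0) = Δ·Π!·Σ² = 2/35  (sign +1)
I_A²/I_B² = (1/7)/(2/35) = 5/2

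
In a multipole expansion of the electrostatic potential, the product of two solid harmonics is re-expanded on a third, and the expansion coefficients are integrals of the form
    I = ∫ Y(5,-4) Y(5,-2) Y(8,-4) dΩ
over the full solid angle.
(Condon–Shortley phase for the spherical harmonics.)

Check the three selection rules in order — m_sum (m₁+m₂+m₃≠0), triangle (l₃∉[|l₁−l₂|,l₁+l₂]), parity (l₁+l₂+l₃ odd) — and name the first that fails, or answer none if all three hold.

Σmᵢ = -10  ✗
l₃∈[|l₁−l₂|,l₁+l₂]=[0,10], have l₃=8
Σlᵢ = 18 ⇒ even

m_sum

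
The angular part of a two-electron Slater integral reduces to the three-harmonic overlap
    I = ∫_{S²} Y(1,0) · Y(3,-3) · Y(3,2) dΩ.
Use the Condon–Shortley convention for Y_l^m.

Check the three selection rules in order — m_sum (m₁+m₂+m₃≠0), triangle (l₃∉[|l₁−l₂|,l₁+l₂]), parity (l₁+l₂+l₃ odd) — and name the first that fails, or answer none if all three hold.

azimuthal sum: 0 − 3 + 2 = -1  ✗
2 ≤ 3 ≤ 4 (triangle on l)
L = 1 + 3 + 3 = 7 (odd)

m_sum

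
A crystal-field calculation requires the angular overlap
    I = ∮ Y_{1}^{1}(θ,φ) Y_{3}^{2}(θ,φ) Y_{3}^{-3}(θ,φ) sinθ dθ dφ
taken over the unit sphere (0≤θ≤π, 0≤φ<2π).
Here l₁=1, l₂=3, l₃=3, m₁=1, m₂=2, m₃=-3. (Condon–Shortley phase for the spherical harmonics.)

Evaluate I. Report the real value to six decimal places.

l₁+l₂+l₃=7 is odd: 3j(l;000)=0 ⇒ I=0

0.000000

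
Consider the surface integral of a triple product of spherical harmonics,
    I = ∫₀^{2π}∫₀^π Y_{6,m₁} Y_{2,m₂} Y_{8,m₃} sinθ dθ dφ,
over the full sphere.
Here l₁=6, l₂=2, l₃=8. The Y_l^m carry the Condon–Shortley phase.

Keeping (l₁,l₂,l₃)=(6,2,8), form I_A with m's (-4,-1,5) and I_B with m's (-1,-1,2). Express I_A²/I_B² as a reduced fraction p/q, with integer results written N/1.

143/120

Same 6,2,8: normalisation and zero-m 3j drop out of the ratio.
A: Δ: 0! 12! 4! / 17! → 1/30940; sum: t=0:+1/43545600 = 1/43545600; 3j²(6 2 8; -4 -1 5) = Δ·Π!·Σ² = 33/1190  (sign -1)
B: Δ: 0! 12! 4! / 17! → 1/30940; sum: t=0:+1/3628800 = 1/3628800; 3j²(6 2 8; -1 -1 2) = Δ·Π!·Σ² = 36/1547  (sign +1)
I_A²/I_B² = (33/1190)/(36/1547) = 143/120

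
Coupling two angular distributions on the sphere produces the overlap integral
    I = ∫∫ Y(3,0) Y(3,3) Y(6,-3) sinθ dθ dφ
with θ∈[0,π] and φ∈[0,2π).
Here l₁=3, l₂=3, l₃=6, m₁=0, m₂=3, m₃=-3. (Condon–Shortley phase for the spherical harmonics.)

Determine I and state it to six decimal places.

Rules hold: Σm=0, L=12 even, 0≤6≤6.
N = 7·7·13 = 637
Δ = 0!·6!·6!/13! = 1/12012
Racah Σ t=0..0: t=0:+1/1296 = 1/1296
⇒ 3j(3 3 6; 0 0 0)² = 100/3003, sgn +1
Racah Σ t=0..0: t=0:+1/25920 = 1/25920
⇒ 3j(3 3 6; 0 3 -3)² = 1/143, sgn -1
4πI² = N·(3j₀)²·(3jₘ)² = 700/4719
I = -1·√(0.148337/4π) = -0.10864734

-0.108647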